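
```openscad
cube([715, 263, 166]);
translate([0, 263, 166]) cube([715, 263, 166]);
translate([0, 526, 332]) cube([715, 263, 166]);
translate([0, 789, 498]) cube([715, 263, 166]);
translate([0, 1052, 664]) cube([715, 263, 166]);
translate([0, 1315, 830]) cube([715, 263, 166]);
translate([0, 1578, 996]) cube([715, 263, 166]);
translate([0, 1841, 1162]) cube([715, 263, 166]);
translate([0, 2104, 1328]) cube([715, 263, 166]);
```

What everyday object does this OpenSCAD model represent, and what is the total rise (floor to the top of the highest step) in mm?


A staircase. The total rise is 1494 mm.

9 identical blocks, each offset up and back from the previous — a staircase. Each step is 166 mm tall and there are 9 of them, so the total rise is 9 × 166 = 1494 mm.


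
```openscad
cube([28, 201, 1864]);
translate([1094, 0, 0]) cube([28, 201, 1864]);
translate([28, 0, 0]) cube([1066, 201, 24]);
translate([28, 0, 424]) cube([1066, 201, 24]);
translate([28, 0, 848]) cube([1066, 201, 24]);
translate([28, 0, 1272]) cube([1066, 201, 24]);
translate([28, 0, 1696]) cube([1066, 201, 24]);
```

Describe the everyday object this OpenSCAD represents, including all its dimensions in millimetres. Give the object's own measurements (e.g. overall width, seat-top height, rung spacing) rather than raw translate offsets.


An open bookshelf. Two side panels, each 28 mm thick, 201 mm deep and 1864 mm tall, stand 1122 mm apart (outside-to-outside). Between them sit 5 shelves, each 24 mm thick and 201 mm deep, spanning the full gap between the sides. The bottom shelf rests on the floor (its underside at z = 0) and the clear gap between one shelf's top and the next shelf's underside is 400 mm.


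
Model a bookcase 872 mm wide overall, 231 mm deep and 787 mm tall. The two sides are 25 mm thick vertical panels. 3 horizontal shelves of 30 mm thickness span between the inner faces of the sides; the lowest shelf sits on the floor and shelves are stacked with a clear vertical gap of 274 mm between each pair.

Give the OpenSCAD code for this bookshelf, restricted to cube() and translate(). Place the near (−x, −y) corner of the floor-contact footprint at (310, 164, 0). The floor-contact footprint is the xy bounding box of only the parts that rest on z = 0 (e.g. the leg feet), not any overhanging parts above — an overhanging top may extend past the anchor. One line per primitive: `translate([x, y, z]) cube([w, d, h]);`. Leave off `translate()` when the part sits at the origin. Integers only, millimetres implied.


translate([310, 164, 0]) cube([25, 231, 787]);
translate([1157, 164, 0]) cube([25, 231, 787]);
translate([335, 164, 0]) cube([822, 231, 30]);
translate([335, 164, 304]) cube([822, 231, 30]);
translate([335, 164, 608]) cube([822, 231, 30]);


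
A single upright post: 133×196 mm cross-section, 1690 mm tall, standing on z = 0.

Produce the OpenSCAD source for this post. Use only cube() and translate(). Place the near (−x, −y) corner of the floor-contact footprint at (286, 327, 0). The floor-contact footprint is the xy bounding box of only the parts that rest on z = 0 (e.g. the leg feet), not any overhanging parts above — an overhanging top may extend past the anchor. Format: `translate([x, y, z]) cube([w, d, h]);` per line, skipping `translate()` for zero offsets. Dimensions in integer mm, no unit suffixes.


translate([286, 327, 0]) cube([133, 196, 1690]);


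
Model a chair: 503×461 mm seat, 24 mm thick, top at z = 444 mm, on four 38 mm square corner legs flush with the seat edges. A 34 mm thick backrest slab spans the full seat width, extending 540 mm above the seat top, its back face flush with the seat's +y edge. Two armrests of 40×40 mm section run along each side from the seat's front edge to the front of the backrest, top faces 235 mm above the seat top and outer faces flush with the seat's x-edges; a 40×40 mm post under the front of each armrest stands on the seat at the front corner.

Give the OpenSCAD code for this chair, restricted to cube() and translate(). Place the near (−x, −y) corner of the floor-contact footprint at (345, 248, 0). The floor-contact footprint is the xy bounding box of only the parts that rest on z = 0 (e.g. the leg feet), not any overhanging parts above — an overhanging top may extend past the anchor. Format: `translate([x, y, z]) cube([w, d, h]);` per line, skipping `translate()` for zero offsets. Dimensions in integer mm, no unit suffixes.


translate([345, 248, 420]) cube([503, 461, 24]);
translate([345, 248, 0]) cube([38, 38, 420]);
translate([810, 248, 0]) cube([38, 38, 420]);
translate([345, 671, 0]) cube([38, 38, 420]);
translate([810, 671, 0]) cube([38, 38, 420]);
translate([345, 675, 444]) cube([503, 34, 540]);
translate([345, 248, 639]) cube([40, 427, 40]);
translate([808, 248, 639]) cube([40, 427, 40]);
translate([345, 248, 444]) cube([40, 40, 195]);
translate([808, 248, 444]) cube([40, 40, 195]);


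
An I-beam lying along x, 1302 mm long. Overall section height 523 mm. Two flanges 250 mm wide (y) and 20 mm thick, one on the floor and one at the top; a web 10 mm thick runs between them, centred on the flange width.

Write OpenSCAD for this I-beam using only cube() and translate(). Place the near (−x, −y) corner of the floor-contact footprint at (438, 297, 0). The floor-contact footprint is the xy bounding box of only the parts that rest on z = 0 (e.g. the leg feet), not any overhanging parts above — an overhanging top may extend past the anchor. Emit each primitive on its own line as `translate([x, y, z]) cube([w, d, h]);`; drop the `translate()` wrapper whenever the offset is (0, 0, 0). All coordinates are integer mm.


translate([438, 297, 0]) cube([1302, 250, 20]);
translate([438, 417, 20]) cube([1302, 10, 483]);
translate([438, 297, 503]) cube([1302, 250, 20]);


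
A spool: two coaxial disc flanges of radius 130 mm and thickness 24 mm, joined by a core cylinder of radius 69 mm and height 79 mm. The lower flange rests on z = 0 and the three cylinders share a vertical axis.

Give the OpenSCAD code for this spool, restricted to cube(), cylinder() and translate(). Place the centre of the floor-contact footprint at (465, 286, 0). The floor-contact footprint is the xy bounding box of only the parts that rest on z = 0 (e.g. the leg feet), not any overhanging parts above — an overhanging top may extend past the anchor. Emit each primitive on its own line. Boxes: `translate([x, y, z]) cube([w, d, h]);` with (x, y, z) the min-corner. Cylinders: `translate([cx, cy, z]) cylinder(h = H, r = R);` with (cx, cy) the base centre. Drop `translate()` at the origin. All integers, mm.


translate([465, 286, 0]) cylinder(h = 24, r = 130);
translate([465, 286, 24]) cylinder(h = 79, r = 69);
translate([465, 286, 103]) cylinder(h = 24, r = 130);


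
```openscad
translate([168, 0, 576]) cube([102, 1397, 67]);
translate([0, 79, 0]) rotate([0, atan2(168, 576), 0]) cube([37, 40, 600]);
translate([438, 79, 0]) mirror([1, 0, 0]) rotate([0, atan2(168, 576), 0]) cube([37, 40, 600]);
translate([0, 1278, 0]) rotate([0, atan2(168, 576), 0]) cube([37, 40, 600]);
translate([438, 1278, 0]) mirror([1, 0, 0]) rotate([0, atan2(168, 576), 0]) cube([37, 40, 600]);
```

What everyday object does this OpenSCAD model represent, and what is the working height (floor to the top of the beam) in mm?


A sawhorse. The overall height is 643 mm.

A beam across two mirrored pairs of raked legs — a sawhorse. The beam's underside is at z = 576 (matching the legs' vertical rise in atan2(168, 576)) and the beam is 67 mm tall, so its top is at 576 + 67 = 643 mm. The raked legs top out at the beam's underside, so that is the highest point.


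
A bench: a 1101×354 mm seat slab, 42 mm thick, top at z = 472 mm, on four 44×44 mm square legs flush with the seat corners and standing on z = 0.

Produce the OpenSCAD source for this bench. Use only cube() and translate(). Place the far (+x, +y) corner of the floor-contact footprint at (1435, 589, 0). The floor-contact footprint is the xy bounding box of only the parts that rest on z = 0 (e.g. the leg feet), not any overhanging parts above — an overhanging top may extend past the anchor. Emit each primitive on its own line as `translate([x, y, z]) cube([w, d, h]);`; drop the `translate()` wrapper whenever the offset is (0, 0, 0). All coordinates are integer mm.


translate([334, 235, 430]) cube([1101, 354, 42]);
translate([334, 235, 0]) cube([44, 44, 430]);
translate([334, 545, 0]) cube([44, 44, 430]);
translate([1391, 235, 0]) cube([44, 44, 430]);
translate([1391, 545, 0]) cube([44, 44, 430]);


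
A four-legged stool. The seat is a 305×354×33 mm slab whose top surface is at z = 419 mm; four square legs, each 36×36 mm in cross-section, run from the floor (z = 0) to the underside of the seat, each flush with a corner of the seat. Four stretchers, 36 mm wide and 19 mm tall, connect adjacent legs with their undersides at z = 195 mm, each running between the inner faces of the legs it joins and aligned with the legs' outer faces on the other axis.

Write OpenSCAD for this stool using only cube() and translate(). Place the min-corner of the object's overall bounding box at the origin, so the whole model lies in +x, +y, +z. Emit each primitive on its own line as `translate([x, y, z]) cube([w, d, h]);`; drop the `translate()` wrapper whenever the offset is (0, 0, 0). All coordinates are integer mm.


translate([0, 0, 386]) cube([305, 354, 33]);
cube([36, 36, 386]);
translate([269, 0, 0]) cube([36, 36, 386]);
translate([0, 318, 0]) cube([36, 36, 386]);
translate([269, 318, 0]) cube([36, 36, 386]);
translate([36, 0, 195]) cube([233, 36, 19]);
translate([36, 318, 195]) cube([233, 36, 19]);
translate([0, 36, 195]) cube([36, 282, 19]);
translate([269, 36, 195]) cube([36, 282, 19]);


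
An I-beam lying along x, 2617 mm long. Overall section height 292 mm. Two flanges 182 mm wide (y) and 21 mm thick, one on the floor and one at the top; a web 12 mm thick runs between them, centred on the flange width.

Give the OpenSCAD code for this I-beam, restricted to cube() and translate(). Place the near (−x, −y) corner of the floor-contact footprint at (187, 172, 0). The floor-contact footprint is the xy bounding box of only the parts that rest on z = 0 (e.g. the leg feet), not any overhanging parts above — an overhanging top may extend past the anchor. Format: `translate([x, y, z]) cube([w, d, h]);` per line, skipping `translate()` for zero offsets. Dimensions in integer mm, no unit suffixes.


translate([187, 172, 0]) cube([2617, 182, 21]);
translate([187, 257, 21]) cube([2617, 12, 250]);
translate([187, 172, 271]) cube([2617, 182, 21]);


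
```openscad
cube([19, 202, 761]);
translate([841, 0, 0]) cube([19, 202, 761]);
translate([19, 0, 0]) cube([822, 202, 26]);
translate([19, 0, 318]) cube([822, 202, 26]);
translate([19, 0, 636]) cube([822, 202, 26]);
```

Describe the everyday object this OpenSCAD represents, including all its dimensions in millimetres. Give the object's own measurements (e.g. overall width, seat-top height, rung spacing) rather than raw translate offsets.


An open bookshelf. Two side panels, each 19 mm thick, 202 mm deep and 761 mm tall, stand 860 mm apart (outside-to-outside). Between them sit 3 shelves, each 26 mm thick and 202 mm deep, spanning the full gap between the sides. The bottom shelf rests on the floor (its underside at z = 0) and the clear gap between one shelf's top and the next shelf's underside is 292 mm.


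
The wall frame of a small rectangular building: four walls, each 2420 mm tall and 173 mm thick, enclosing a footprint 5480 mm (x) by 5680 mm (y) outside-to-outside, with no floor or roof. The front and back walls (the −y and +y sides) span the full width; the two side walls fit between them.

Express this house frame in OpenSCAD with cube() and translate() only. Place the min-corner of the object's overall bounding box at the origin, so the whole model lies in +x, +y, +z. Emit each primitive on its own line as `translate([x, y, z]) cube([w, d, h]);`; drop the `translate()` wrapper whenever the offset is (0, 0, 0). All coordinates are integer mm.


cube([5480, 173, 2420]);
translate([0, 5507, 0]) cube([5480, 173, 2420]);
translate([0, 173, 0]) cube([173, 5334, 2420]);
translate([5307, 173, 0]) cube([173, 5334, 2420]);


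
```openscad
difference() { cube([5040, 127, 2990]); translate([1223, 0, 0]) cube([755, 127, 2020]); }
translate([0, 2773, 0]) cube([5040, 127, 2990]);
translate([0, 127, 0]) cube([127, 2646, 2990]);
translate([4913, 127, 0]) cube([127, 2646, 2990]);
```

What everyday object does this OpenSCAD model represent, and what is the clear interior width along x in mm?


A single room. The interior width is 4786 mm.

Four walls enclosing a rectangle with a door in the front wall — a room. Outside width 5040 minus two 127 mm walls gives 4786 mm.


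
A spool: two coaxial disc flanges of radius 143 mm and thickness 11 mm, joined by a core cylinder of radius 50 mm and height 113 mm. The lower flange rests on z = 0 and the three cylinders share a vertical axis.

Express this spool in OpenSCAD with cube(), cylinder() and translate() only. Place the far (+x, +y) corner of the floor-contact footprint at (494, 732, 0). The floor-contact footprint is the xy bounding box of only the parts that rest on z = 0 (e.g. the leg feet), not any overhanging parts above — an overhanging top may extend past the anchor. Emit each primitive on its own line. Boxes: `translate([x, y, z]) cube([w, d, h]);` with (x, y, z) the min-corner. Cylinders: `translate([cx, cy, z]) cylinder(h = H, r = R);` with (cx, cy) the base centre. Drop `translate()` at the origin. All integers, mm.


translate([351, 589, 0]) cylinder(h = 11, r = 143);
translate([351, 589, 11]) cylinder(h = 113, r = 50);
translate([351, 589, 124]) cylinder(h = 11, r = 143);


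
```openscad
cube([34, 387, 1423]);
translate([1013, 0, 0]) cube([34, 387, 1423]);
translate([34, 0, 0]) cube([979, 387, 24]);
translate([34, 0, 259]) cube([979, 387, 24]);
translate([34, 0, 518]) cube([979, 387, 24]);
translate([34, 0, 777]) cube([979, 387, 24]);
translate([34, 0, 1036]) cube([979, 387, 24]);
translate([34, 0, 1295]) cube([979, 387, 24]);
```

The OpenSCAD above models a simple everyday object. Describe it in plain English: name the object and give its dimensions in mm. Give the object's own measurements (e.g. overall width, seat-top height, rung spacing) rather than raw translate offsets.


An open bookshelf. Two side panels, each 34 mm thick, 387 mm deep and 1423 mm tall, stand 1047 mm apart (outside-to-outside). Between them sit 6 shelves, each 24 mm thick and 387 mm deep, spanning the full gap between the sides. The bottom shelf rests on the floor (its underside at z = 0) and the clear gap between one shelf's top and the next shelf's underside is 235 mm.


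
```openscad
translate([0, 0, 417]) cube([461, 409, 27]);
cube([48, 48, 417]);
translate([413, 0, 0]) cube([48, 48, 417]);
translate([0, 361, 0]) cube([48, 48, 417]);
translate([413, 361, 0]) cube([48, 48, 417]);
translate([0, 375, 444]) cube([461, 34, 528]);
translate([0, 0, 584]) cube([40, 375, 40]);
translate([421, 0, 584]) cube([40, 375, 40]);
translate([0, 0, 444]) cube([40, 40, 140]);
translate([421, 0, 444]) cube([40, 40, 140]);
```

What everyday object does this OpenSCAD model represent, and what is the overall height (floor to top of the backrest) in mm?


A chair. The overall height is 972 mm.

A slab on four corner posts with a tall panel at the back — a chair. The seat slab sits at z = 417 with thickness 27, and the 528 mm backrest starts at the seat top, so the overall height is 417 + 27 + 528 = 972 mm.


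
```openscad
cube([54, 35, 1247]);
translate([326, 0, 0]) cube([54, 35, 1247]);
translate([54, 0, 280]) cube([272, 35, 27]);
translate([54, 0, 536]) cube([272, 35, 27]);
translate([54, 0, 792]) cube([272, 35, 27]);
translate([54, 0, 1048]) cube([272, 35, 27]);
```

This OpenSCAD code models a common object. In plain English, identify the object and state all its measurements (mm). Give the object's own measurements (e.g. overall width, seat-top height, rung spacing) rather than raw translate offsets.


A straight ladder. Two 54×35 mm vertical rails, 1247 mm tall, stand 380 mm apart (outside-to-outside) with their front faces coplanar on the −y side. 4 rungs, each 35 mm deep and 27 mm tall, span between the inner faces of the rails, front faces flush with the rails. The lowest rung's underside is at z = 280 mm and rungs are spaced 256 mm apart (underside to underside).


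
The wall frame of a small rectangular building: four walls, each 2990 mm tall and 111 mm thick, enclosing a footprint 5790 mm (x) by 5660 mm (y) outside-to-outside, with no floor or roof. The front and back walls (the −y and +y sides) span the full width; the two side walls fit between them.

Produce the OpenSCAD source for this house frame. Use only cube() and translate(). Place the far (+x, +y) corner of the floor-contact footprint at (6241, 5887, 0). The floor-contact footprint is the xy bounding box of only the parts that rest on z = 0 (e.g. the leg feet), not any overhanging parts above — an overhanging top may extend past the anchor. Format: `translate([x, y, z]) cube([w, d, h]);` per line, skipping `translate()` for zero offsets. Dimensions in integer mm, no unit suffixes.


translate([451, 227, 0]) cube([5790, 111, 2990]);
translate([451, 5776, 0]) cube([5790, 111, 2990]);
translate([451, 338, 0]) cube([111, 5438, 2990]);
translate([6130, 338, 0]) cube([111, 5438, 2990]);


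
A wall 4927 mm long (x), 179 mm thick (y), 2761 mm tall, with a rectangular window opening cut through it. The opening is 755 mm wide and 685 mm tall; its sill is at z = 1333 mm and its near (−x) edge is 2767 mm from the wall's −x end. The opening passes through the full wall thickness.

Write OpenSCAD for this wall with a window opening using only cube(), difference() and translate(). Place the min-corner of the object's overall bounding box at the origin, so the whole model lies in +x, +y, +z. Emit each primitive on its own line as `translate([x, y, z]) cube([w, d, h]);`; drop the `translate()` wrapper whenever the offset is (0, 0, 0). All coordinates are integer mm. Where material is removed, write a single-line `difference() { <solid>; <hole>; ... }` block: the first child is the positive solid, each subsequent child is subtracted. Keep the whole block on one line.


difference() { cube([4927, 179, 2761]); translate([2767, 0, 1333]) cube([755, 179, 685]); }


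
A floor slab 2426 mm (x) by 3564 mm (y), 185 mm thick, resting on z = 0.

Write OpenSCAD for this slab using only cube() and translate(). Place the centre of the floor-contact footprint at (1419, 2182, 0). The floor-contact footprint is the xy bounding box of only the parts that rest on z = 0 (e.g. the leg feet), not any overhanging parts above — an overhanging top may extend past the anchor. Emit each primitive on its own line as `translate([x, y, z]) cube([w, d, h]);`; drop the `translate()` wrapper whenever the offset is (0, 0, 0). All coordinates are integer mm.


translate([206, 400, 0]) cube([2426, 3564, 185]);


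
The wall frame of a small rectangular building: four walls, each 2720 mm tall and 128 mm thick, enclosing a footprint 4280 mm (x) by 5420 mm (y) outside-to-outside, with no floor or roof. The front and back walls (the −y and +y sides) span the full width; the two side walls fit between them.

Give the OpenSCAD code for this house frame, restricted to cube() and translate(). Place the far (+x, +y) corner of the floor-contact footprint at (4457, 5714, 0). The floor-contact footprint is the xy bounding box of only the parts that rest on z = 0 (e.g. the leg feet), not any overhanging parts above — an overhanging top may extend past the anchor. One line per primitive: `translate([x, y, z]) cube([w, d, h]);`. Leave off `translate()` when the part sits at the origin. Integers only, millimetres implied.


translate([177, 294, 0]) cube([4280, 128, 2720]);
translate([177, 5586, 0]) cube([4280, 128, 2720]);
translate([177, 422, 0]) cube([128, 5164, 2720]);
translate([4329, 422, 0]) cube([128, 5164, 2720]);


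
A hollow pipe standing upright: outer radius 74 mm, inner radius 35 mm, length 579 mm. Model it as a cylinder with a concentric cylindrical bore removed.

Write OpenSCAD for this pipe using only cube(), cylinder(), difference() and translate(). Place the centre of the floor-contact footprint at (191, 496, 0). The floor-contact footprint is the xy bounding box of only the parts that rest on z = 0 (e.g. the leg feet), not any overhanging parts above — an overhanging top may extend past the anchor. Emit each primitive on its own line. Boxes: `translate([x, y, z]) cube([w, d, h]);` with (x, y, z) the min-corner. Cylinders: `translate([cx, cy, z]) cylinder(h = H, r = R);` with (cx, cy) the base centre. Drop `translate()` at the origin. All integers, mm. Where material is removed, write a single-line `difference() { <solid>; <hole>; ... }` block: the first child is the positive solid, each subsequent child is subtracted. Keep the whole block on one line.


difference() { translate([191, 496, 0]) cylinder(h = 579, r = 74); translate([191, 496, 0]) cylinder(h = 579, r = 35); }


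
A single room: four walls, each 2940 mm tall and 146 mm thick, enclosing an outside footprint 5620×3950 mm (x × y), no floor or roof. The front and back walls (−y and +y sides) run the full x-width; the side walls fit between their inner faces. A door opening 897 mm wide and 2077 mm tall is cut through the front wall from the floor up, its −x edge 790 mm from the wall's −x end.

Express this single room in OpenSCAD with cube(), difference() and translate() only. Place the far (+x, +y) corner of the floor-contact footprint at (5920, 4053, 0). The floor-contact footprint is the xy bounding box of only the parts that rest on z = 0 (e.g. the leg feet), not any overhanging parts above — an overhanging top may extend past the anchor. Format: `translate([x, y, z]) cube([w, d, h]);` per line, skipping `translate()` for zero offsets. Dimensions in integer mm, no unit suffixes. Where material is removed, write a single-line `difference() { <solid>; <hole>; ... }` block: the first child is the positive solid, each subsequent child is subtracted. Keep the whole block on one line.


difference() { translate([300, 103, 0]) cube([5620, 146, 2940]); translate([1090, 103, 0]) cube([897, 146, 2077]); }
translate([300, 3907, 0]) cube([5620, 146, 2940]);
translate([300, 249, 0]) cube([146, 3658, 2940]);
translate([5774, 249, 0]) cube([146, 3658, 2940]);


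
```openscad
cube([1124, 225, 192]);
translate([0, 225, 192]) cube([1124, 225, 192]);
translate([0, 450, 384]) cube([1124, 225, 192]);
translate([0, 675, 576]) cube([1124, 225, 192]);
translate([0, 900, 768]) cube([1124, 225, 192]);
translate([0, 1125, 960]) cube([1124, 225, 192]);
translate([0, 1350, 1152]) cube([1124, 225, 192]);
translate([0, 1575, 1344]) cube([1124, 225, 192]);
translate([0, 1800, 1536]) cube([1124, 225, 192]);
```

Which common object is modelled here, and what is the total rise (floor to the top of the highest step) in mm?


A staircase. The total rise is 1728 mm.

9 identical blocks, each offset up and back from the previous — a staircase. Each step is 192 mm tall and there are 9 of them, so the total rise is 9 × 192 = 1728 mm.


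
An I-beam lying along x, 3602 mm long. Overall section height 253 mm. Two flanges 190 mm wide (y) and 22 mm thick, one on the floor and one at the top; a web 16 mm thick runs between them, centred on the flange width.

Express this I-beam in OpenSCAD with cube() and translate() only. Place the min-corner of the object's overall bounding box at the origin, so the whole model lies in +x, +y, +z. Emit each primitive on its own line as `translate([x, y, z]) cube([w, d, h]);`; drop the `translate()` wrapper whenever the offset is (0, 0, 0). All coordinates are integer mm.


cube([3602, 190, 22]);
translate([0, 87, 22]) cube([3602, 16, 209]);
translate([0, 0, 231]) cube([3602, 190, 22]);


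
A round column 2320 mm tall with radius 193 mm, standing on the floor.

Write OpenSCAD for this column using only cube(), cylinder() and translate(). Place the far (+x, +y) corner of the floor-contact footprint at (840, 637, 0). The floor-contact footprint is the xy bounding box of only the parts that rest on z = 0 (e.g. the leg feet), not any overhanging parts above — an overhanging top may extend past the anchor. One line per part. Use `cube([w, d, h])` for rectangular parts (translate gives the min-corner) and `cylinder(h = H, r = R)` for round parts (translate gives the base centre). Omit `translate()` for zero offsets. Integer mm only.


translate([647, 444, 0]) cylinder(h = 2320, r = 193);


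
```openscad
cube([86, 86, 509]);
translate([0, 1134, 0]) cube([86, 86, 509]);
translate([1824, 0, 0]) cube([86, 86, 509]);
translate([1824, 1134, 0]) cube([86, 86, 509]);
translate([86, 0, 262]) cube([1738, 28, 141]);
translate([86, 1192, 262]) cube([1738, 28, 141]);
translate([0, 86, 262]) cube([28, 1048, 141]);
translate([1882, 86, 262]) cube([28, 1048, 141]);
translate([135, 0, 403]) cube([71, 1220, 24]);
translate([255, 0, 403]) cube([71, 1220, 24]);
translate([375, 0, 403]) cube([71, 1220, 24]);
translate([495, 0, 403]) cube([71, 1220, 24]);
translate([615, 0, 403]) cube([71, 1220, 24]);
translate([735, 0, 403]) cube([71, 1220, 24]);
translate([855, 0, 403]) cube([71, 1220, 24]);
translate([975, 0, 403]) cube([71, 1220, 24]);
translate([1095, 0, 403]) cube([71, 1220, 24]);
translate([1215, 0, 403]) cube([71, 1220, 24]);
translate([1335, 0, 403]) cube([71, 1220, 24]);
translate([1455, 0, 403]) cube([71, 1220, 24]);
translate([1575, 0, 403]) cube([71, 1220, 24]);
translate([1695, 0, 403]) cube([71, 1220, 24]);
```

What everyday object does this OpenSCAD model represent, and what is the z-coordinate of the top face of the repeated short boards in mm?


A bed frame. The slat-top height is 427 mm.

Four posts, four rails, and a row of slats — a bed frame. Slats sit on the rails at z = 262 + 141 = 403; with slat thickness 24, the top is 427 mm.


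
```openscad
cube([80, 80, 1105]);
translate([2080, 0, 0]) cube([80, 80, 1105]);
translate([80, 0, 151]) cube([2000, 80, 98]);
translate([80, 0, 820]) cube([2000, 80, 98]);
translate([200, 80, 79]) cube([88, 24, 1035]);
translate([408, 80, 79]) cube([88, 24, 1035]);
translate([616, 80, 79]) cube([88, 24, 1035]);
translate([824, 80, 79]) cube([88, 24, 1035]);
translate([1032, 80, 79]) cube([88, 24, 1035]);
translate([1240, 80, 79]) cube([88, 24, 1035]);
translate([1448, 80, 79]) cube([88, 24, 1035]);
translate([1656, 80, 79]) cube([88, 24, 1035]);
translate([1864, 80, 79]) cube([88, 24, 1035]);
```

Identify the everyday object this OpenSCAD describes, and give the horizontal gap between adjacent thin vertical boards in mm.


A fence section. The picket gap is 120 mm.

Two posts, two rails, 9 pickets — a fence section. Span 2000 mm holds 9 pickets of 88 mm with 10 equal gaps: ⌊(2000 − 9·88) / 10⌋ = 120 mm.


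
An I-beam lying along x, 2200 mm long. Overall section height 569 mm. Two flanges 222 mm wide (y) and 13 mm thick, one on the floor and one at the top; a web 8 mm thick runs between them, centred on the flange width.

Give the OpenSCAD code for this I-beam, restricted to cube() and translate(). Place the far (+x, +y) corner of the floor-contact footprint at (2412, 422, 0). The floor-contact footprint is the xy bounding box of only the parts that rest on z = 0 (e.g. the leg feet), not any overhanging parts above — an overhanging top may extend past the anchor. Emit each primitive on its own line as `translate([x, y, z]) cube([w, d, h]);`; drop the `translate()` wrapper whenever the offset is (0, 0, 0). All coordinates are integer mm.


translate([212, 200, 0]) cube([2200, 222, 13]);
translate([212, 307, 13]) cube([2200, 8, 543]);
translate([212, 200, 556]) cube([2200, 222, 13]);


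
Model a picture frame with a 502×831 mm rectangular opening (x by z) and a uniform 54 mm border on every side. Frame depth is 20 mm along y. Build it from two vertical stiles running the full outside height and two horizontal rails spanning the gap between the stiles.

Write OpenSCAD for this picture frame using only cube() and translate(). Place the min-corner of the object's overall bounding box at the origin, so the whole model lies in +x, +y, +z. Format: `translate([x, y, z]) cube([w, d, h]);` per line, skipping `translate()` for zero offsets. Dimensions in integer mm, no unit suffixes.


cube([54, 20, 939]);
translate([556, 0, 0]) cube([54, 20, 939]);
translate([54, 0, 0]) cube([502, 20, 54]);
translate([54, 0, 885]) cube([502, 20, 54]);


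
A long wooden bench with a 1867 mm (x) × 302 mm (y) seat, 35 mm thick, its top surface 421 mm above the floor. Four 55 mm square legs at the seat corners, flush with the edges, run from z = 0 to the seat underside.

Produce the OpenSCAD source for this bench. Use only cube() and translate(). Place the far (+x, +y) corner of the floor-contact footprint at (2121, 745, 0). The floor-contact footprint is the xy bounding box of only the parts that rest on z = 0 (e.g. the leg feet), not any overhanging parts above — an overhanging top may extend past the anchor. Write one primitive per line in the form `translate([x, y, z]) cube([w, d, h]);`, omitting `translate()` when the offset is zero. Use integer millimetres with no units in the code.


// leg_h = 421 − 35 = 386
translate([254, 443, 386]) cube([1867, 302, 35]);
translate([254, 443, 0]) cube([55, 55, 386]);
translate([254, 690, 0]) cube([55, 55, 386]);
translate([2066, 443, 0]) cube([55, 55, 386]);
translate([2066, 690, 0]) cube([55, 55, 386]);


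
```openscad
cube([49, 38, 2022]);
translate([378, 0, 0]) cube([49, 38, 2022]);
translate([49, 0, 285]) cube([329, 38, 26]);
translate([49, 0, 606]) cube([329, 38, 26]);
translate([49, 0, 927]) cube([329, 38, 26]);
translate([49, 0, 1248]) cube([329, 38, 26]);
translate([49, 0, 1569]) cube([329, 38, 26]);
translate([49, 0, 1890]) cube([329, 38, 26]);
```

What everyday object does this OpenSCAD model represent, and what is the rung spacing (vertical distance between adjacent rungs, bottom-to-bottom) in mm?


A ladder. The rung spacing is 321 mm.

Two tall 49×38 posts with 6 short bars between them — a ladder. Adjacent rungs sit at z = 285 and z = 606, so the spacing is 606 − 285 = 321 mm.


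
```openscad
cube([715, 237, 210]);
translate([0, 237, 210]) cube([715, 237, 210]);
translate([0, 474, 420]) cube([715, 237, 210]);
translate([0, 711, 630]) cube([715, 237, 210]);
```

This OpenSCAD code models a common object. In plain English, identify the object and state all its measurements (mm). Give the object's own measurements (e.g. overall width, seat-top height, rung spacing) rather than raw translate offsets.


A straight staircase of 4 solid steps. Each step is 715 mm wide (x), 237 mm deep (y, the going) and 210 mm tall (the rise). The first step rests on the floor; each subsequent step sits one going further in +y and one rise higher in +z, directly behind and above the previous step with no overlap.


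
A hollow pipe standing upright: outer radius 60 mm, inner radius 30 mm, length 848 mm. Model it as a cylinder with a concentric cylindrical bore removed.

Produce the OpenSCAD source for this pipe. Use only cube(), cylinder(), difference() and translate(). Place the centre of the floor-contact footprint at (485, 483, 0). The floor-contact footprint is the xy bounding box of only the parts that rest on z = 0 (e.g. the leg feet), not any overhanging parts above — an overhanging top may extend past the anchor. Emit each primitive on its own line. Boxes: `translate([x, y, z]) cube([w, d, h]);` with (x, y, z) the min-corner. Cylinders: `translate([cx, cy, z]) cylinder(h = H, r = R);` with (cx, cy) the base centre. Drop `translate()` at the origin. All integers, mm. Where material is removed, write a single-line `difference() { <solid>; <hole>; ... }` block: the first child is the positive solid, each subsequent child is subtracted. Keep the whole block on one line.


difference() { translate([485, 483, 0]) cylinder(h = 848, r = 60); translate([485, 483, 0]) cylinder(h = 848, r = 30); }


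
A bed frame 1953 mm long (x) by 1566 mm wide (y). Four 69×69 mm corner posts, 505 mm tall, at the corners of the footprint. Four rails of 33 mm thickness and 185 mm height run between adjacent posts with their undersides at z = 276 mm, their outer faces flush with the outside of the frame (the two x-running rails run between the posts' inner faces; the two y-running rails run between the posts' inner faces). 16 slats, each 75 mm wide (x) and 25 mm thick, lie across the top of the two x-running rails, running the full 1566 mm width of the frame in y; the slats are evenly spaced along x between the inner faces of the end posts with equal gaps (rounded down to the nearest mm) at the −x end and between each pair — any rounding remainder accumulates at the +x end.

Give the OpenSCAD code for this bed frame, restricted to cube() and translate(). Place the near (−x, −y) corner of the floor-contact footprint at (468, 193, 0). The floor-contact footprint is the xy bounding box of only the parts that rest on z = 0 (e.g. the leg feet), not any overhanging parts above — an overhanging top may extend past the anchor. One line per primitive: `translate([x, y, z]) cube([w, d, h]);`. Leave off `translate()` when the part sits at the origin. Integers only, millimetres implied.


translate([468, 193, 0]) cube([69, 69, 505]);
translate([468, 1690, 0]) cube([69, 69, 505]);
translate([2352, 193, 0]) cube([69, 69, 505]);
translate([2352, 1690, 0]) cube([69, 69, 505]);
translate([537, 193, 276]) cube([1815, 33, 185]);
translate([537, 1726, 276]) cube([1815, 33, 185]);
translate([468, 262, 276]) cube([33, 1428, 185]);
translate([2388, 262, 276]) cube([33, 1428, 185]);
translate([573, 193, 461]) cube([75, 1566, 25]);
translate([684, 193, 461]) cube([75, 1566, 25]);
translate([795, 193, 461]) cube([75, 1566, 25]);
translate([906, 193, 461]) cube([75, 1566, 25]);
translate([1017, 193, 461]) cube([75, 1566, 25]);
translate([1128, 193, 461]) cube([75, 1566, 25]);
translate([1239, 193, 461]) cube([75, 1566, 25]);
translate([1350, 193, 461]) cube([75, 1566, 25]);
translate([1461, 193, 461]) cube([75, 1566, 25]);
translate([1572, 193, 461]) cube([75, 1566, 25]);
translate([1683, 193, 461]) cube([75, 1566, 25]);
translate([1794, 193, 461]) cube([75, 1566, 25]);
translate([1905, 193, 461]) cube([75, 1566, 25]);
translate([2016, 193, 461]) cube([75, 1566, 25]);
translate([2127, 193, 461]) cube([75, 1566, 25]);
translate([2238, 193, 461]) cube([75, 1566, 25]);


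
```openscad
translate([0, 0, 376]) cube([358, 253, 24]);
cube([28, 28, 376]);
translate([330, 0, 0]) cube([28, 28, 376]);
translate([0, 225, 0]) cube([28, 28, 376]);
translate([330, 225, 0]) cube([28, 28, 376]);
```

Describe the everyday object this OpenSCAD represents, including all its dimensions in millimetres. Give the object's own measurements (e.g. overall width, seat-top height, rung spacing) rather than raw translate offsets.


A four-legged stool. The seat is a 358×253×24 mm slab whose top surface is at z = 400 mm; four square legs, each 28×28 mm in cross-section, run from the floor (z = 0) to the underside of the seat, each flush with a corner of the seat.


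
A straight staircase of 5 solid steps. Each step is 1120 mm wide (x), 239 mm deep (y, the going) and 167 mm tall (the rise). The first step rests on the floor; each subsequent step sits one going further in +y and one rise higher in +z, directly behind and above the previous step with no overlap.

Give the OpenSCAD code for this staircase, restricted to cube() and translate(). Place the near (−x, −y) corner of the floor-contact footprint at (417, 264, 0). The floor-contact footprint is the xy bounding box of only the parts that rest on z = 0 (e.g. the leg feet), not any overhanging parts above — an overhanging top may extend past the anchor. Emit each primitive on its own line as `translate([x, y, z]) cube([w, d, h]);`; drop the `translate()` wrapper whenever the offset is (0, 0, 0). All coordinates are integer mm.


translate([417, 264, 0]) cube([1120, 239, 167]);
translate([417, 503, 167]) cube([1120, 239, 167]);
translate([417, 742, 334]) cube([1120, 239, 167]);
translate([417, 981, 501]) cube([1120, 239, 167]);
translate([417, 1220, 668]) cube([1120, 239, 167]);


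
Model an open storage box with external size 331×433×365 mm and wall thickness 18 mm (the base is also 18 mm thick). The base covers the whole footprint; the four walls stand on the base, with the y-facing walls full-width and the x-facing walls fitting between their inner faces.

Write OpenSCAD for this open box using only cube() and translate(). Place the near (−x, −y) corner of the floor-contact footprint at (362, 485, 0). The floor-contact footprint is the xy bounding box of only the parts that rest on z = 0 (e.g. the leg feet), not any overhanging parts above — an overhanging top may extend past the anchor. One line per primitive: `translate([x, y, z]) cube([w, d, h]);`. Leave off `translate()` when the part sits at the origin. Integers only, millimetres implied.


translate([362, 485, 0]) cube([331, 433, 18]);
translate([362, 485, 18]) cube([331, 18, 347]);
translate([362, 900, 18]) cube([331, 18, 347]);
translate([362, 503, 18]) cube([18, 397, 347]);
translate([675, 503, 18]) cube([18, 397, 347]);


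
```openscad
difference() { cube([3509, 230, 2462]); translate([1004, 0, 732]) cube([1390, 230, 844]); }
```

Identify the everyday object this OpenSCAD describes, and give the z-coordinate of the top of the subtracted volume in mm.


A wall with a window opening. The window head height is 1576 mm.

A wall with a rectangular opening subtracted — a window. Sill at z = 732, opening 844 mm tall, so the head is at 732 + 844 = 1576 mm.


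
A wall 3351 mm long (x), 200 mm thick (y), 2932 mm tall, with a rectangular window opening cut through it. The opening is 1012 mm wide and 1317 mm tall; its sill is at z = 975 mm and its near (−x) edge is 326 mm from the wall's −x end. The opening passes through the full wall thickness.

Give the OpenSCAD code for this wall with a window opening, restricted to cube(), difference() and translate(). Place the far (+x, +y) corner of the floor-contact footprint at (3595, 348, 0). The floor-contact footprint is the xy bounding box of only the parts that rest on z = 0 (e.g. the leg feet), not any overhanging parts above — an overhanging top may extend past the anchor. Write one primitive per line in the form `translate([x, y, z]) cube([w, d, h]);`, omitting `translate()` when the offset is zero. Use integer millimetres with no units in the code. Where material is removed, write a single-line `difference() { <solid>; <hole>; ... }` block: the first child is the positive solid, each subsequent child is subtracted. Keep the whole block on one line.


difference() { translate([244, 148, 0]) cube([3351, 200, 2932]); translate([570, 148, 975]) cube([1012, 200, 1317]); }


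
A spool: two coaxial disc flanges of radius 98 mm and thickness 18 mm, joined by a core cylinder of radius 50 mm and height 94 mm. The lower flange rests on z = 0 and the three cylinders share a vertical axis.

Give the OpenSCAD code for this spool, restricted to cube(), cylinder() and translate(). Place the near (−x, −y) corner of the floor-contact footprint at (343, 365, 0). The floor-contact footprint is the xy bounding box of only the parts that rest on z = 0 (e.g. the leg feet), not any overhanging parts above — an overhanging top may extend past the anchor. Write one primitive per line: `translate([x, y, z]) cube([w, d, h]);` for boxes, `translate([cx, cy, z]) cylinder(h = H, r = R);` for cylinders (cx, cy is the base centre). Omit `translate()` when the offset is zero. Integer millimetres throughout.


translate([441, 463, 0]) cylinder(h = 18, r = 98);
translate([441, 463, 18]) cylinder(h = 94, r = 50);
translate([441, 463, 112]) cylinder(h = 18, r = 98);


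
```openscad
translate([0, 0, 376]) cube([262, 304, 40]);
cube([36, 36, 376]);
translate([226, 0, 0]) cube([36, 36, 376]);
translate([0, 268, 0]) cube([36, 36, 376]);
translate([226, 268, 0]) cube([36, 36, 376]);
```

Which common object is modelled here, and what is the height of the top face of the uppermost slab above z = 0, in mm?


A stool. The seat height is 416 mm.

A 262×304×40 slab at z = 376 on four corner posts — a stool. The seat top is 376 + 40 = 416 mm.
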